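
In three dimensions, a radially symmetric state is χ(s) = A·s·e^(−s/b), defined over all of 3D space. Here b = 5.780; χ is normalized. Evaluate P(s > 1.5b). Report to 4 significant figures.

P ≈ 0.8153

P = ∫ |χ|² 4πs² ds over s > 1.5b.
Normalization gives A² = 1/(3·π·b^5).
Let u = s/b; then A², 4π and the length scale all cancel, so P = ∫_{1.5}^{∞} u^4·e^(-2·u) du ÷ ∫_{0}^{∞} u^4·e^(-2·u) du.
An antiderivative of u^4·e^(-2·u) is -(u^4/2 + u^3 + 3·u^2/2 + 3·u/2 + 3/4)·e^(-2·u); evaluating from 1.5 to ∞ gives 393·e^(-3)/32, while the full integral is 3/4.
This evaluates to P = 0.81526.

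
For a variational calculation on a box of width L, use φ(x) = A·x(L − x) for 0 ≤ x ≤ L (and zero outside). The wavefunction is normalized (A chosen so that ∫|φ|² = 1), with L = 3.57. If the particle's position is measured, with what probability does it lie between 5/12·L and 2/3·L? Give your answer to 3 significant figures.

P = ∫_{5/12·L}^{2/3·L} |φ(x)|² dx.
Since A² = 1/(L^5/30), this is the region integral divided by the full normalization integral.
Substituting u = x/L, A² and the length scale cancel in the ratio: P = ∫_{5/12}^{2/3} u^2·(1 - u)^2 du / ∫_{0}^{1} u^2·(1 - u)^2 du.
An antiderivative of u^2·(1 - u)^2 is u^3·(6·u^2 - 15·u + 10)/30; evaluating from 5/12 to 2/3 gives ≈ 0.014783, while the full integral is 1/30.
The result is P = 0.4435.

P ≈ 0.444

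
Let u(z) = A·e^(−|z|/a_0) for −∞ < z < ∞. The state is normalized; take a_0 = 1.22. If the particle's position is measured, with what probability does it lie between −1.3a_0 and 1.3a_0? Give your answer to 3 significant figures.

P ≈ 0.926

P = ∫_{−1.3a_0}^{1.3a_0} |u(z)|² dz.
Since A² = 1/(a_0), this is the region integral divided by the full normalization integral.
Both integrals are even about z = 0, so only the z ≥ 0 halves are needed (the factors of 2 cancel). In terms of t = z/a_0 (A² and the length scale cancel between numerator and denominator), P = [∫_{0}^{1.3} e^(-2·t) dt] / [∫_{0}^{∞} e^(-2·t) dt].
Using ∫ e^(-2·t) dt = -e^(-2·t)/2, the numerator is 1/2 - e^(-13/5)/2 and the denominator is 1/2.
This works out to P = 0.9257.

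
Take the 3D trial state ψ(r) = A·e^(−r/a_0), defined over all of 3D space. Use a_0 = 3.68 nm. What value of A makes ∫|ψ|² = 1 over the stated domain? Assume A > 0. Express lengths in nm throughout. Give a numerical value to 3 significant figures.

A ≈ 0.0799 nm^(-3/2)

We need A² ∫|f|² 4πr² dr = 1, taking the integral from 0 to ∞.
The angular integral contributes 4π, leaving ∫₀^∞ r²|ψ|² dr.
With ψ = A·e^(−r/a_0), the integral evaluates to A²·[π·a_0^3].
So A² = (π·a_0^3)^(−1).
With a_0 = 3.68: A² = 0.006387 and A = 0.07992.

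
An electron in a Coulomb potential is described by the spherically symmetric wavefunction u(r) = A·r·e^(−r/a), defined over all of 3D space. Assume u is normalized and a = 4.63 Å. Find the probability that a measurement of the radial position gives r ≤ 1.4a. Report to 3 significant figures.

P ≈ 0.152

Integrate the radial probability density 4πr²|u|² over r ≤ 1.4a.
The full normalization integral is A²·[3·π·a^5] = 1, fixing A².
Substituting t = r/a, A², 4π and the length scale all cancel in the ratio: P = ∫_{0}^{1.4} t^4·e^(-2·t) dt / ∫_{0}^{∞} t^4·e^(-2·t) dt.
With ∫ t^4·e^(-2·t) dt = -(t^4/2 + t^3 + 3·t^2/2 + 3·t/2 + 3/4)·e^(-2·t) + C, the region integral is ≈ 0.11424 and the full one is 3/4.
This evaluates to P = 0.1523.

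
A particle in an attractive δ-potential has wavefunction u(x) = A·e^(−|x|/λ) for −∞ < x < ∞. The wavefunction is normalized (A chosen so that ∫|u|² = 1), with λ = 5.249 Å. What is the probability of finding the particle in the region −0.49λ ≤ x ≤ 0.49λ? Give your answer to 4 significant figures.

P ≈ 0.6247

The probability is P = ∫ |u|² dx over [−0.49λ, 0.49λ].
Since A² = 1/(λ), this is the region integral divided by the full normalization integral.
By symmetry take twice the x ≥ 0 contribution in numerator and denominator; the 2's cancel. In terms of t = x/λ (A² and the length scale cancel between numerator and denominator), P = [∫_{0}^{0.49} e^(-2·t) dt] / [∫_{0}^{∞} e^(-2·t) dt].
An antiderivative of e^(-2·t) is -e^(-2·t)/2; evaluating from 0 to 0.49 gives 1/2 - e^(-49/50)/2, while the full integral is 1/2.
This works out to P = 0.62469.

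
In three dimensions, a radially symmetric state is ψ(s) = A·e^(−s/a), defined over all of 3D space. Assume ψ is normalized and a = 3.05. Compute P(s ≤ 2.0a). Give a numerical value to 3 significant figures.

P ≈ 0.762

With dV = 4πs²ds, the probability is ∫|ψ|² dV over s ≤ 2.0a.
The full normalization integral is A²·[π·a^3] = 1, fixing A².
In terms of u = s/a (A², 4π and the length scale all cancel between numerator and denominator), P = [∫_{0}^{2.0} u^2·e^(-2·u) du] / [∫_{0}^{∞} u^2·e^(-2·u) du].
With ∫ u^2·e^(-2·u) du = -(2·u^2 + 2·u + 1)·e^(-2·u)/4 + C, the region integral is 1/4 - 13·e^(-4)/4 and the full one is 1/4.
The region integral divided by the full integral gives P = 0.7619.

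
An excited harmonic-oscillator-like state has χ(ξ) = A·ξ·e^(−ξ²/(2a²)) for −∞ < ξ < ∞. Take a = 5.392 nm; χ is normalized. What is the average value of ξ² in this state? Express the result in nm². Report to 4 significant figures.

⟨ξ^2⟩ ≈ 43.61 nm^2

The expectation value is the |χ|²-weighted average of ξ^2: ∫ ξ^2|χ|² dξ.
Differentiating ∫e^(−αξ²) dξ = √(π/α) under α to get the higher moments, evaluating both integrals, ⟨ξ²⟩ = 3·a^2/2.
Putting a = 5.392 gives 43.610.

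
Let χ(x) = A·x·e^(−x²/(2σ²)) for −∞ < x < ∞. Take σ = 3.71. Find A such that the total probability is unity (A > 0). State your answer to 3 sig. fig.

A ≈ 0.149

We need A² ∫|f|² dx = 1, taking the integral from −∞ to ∞.
∫|χ|² dx = A²·(√(π)·σ^3/2).
Setting this equal to 1 gives A² = 1/(√(π)·σ^3/2).
Plugging in σ = 3.71 yields A = 0.1487.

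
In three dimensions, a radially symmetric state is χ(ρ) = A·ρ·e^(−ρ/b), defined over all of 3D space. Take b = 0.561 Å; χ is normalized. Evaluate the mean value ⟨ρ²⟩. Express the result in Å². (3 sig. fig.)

⟨ρ^2⟩ ≈ 2.36 Å^2

The expectation value is the |χ|²-weighted average of ρ^2: ∫ ρ^2|χ|² 4πρ² dρ.
Since the A² factors cancel between numerator and denominator, ⟨ρ²⟩ = 15·b^2/2.
Putting b = 0.561 gives 2.360.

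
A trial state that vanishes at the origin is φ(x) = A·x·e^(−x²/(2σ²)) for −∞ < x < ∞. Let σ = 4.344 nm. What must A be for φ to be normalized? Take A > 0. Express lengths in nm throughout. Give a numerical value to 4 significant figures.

A ≈ 0.1173 nm^(-3/2)

We need A² ∫|f|² dx = 1, taking the integral from −∞ to ∞.
With ∫_{−∞}^{∞} x^(2m) e^(−αx²) dx = (2m−1)!!·√π / (2^m α^(m+1/2)), with φ = A·x·e^(−x²/(2σ²)), the integral evaluates to A²·[√(π)·σ^3/2].
So A² = (√(π)·σ^3/2)^(−1).
With σ = 4.344: A² = 0.013765 and A = 0.11733.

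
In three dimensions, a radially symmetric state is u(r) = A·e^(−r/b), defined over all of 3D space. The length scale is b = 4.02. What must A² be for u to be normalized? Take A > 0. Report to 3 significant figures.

The normalization condition is ∫|u|² 4πr² dr = 1 from 0 to ∞.
Using ∫₀^∞ rⁿ e^(−αr) dr = n!/αⁿ⁺¹, ∫|u|² 4πr² dr = A²·(π·b^3).
So A² = (π·b^3)^(−1).
Substituting b = 4.02 gives A² = 0.004900, so A = 0.07000.

A^2 ≈ 0.00490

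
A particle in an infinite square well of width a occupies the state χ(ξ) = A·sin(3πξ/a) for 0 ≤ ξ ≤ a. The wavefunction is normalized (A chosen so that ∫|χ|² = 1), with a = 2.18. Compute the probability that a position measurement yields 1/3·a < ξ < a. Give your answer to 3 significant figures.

P = ∫_{1/3·a}^{a} |χ(ξ)|² dξ.
With A² fixed by ∫|χ|² = 1, i.e. A² = (a/2)^(−1), substitute and integrate.
Let u = ξ/a; then A² and the length scale cancel, so P = ∫_{1/3}^{1} sin(3·π·u)^2 du ÷ ∫_{0}^{1} sin(3·π·u)^2 du.
An antiderivative of sin(3·π·u)^2 is u/2 - sin(6·π·u)/(12·π); evaluating from 1/3 to 1 gives 1/3, while the full integral is 1/2.
The result is P = 2/3.

P ≈ 0.667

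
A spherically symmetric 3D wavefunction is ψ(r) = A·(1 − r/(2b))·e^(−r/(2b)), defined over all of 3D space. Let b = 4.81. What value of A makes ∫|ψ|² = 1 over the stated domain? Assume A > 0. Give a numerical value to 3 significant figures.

Require ∫ |ψ|² 4πr² dr = 1 over the whole domain.
In 3D with spherical symmetry the volume element is 4πr² dr.
Using ∫₀^∞ rⁿ e^(−αr) dr = n!/αⁿ⁺¹, with ψ = A·(1 − r/(2b))·e^(−r/(2b)), the integral evaluates to A²·[8·π·b^3].
Setting this equal to 1 gives A² = 1/(8·π·b^3).
Substituting b = 4.81 gives A² = 0.0003575, so A = 0.01891.

A ≈ 0.0189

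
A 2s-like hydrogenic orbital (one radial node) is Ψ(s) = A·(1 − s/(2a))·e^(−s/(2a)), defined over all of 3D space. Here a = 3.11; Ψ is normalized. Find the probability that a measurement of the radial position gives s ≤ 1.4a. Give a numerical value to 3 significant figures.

P = ∫ |Ψ|² 4πs² ds over s ≤ 1.4a.
A² is fixed by ∫₀^∞ 4πs²|Ψ|² ds = 1, i.e. A² = (8·π·a^3)^(−1).
Substituting u = s/a, A², 4π and the length scale all cancel in the ratio: P = ∫_{0}^{1.4} u^2·(1 - u/2)^2·e^(-u) du / ∫_{0}^{∞} u^2·(1 - u/2)^2·e^(-u) du.
An antiderivative of u^2·(1 - u/2)^2·e^(-u) is -(u^4/4 + u^2 + 2·u + 2)·e^(-u); evaluating from 0 to 1.4 gives ≈ 0.096173, while the full integral is 2.
Taking the ratio yields P = 0.04809.

P ≈ 0.0481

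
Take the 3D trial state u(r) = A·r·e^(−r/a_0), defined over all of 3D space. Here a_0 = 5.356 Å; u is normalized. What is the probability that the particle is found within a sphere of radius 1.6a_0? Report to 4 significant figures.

P = ∫ |u|² 4πr² dr over r ≤ 1.6a_0.
A² is fixed by ∫₀^∞ 4πr²|u|² dr = 1, i.e. A² = (3·π·a_0^5)^(−1).
Let t = r/a_0; then A², 4π and the length scale all cancel, so P = ∫_{0}^{1.6} t^4·e^(-2·t) dt ÷ ∫_{0}^{∞} t^4·e^(-2·t) dt.
An antiderivative of t^4·e^(-2·t) is -(t^4/2 + t^3 + 3·t^2/2 + 3·t/2 + 3/4)·e^(-2·t); evaluating from 0 to 1.6 gives ≈ 0.164541, while the full integral is 3/4.
This evaluates to P = 0.21939.

P ≈ 0.2194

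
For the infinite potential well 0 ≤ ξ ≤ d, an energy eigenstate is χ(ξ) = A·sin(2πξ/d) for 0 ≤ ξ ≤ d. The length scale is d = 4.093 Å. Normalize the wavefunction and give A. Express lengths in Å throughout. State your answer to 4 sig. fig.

A ≈ 0.6990 Å^(-1/2)

Normalization requires ∫|χ|² dξ = 1, integrated from 0 to d.
With χ = A·sin(2πξ/d), the integral evaluates to A²·[d/2].
Setting this equal to 1 gives A² = 1/(d/2).
With d = 4.093: A² = 0.48864 and A = 0.69903.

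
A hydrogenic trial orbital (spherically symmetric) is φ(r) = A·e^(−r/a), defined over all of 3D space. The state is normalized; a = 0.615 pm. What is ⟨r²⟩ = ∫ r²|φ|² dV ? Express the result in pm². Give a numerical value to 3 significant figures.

The expectation value is the |φ|²-weighted average of r^2: ∫ r^2|φ|² 4πr² dr.
Using ∫₀^∞ rⁿ e^(−αr) dr = n!/αⁿ⁺¹, since the A² factors cancel between numerator and denominator, ⟨r²⟩ = 3·a^2.
Putting a = 0.615 gives 1.135.

⟨r^2⟩ ≈ 1.13 pm^2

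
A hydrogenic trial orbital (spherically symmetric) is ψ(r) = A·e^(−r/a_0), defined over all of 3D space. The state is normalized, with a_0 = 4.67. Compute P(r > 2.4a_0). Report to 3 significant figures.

With dV = 4πr²dr, the probability is ∫|ψ|² dV over r > 2.4a_0.
A² is fixed by ∫₀^∞ 4πr²|ψ|² dr = 1, i.e. A² = (π·a_0^3)^(−1).
In terms of u = r/a_0 (A², 4π and the length scale all cancel between numerator and denominator), P = [∫_{2.4}^{∞} u^2·e^(-2·u) du] / [∫_{0}^{∞} u^2·e^(-2·u) du].
Using ∫ u^2·e^(-2·u) du = -(2·u^2 + 2·u + 1)·e^(-2·u)/4, the numerator is 433·e^(-24/5)/100 and the denominator is 1/4.
The region integral divided by the full integral gives P = 0.1425.

P ≈ 0.143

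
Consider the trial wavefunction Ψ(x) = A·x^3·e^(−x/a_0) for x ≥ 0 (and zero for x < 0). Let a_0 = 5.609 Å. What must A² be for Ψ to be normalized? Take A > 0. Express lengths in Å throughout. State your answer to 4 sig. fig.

The normalization condition is ∫|Ψ|² dx = 1 from 0 to ∞.
∫|Ψ|² dx = A²·(45·a_0^7/8).
So A² = (45·a_0^7/8)^(−1).
Substituting a_0 = 5.609 gives A² = 0.0000010178, so A = 0.0010089.

A^2 ≈ 0.000001018 Å^(-7)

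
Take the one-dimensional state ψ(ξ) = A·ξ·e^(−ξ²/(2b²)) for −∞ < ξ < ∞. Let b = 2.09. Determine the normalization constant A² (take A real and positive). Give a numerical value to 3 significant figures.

The normalization condition is ∫|ψ|² dξ = 1 from −∞ to ∞.
Differentiating ∫e^(−αξ²) dξ = √(π/α) under α to get the higher moments, ∫|ψ|² dξ = A²·(√(π)·b^3/2).
Hence A² = 1/[√(π)·b^3/2].
Substituting b = 2.09 gives A² = 0.1236, so A = 0.3516.

A^2 ≈ 0.124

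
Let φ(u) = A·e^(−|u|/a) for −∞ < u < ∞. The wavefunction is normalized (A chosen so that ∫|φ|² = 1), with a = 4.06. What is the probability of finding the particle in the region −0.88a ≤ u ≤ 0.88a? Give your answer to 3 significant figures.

P = ∫_{−0.88a}^{0.88a} |φ(u)|² du.
With A² fixed by ∫|φ|² = 1, i.e. A² = (a)^(−1), substitute and integrate.
By symmetry take twice the u ≥ 0 contribution in numerator and denominator; the 2's cancel. Let t = u/a; then A² and the length scale cancel, so P = ∫_{0}^{0.88} e^(-2·t) dt ÷ ∫_{0}^{∞} e^(-2·t) dt.
Using ∫ e^(-2·t) dt = -e^(-2·t)/2, the numerator is 1/2 - e^(-44/25)/2 and the denominator is 1/2.
The result is P = 0.8280.

P ≈ 0.828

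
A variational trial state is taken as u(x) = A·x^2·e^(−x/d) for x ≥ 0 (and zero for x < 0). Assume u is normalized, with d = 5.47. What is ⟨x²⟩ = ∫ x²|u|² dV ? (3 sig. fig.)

⟨x^2⟩ ≈ 224

The expectation value is the |u|²-weighted average of x^2: ∫ x^2|u|² dx.
The ratio of the moment integral to the normalization integral gives ⟨x²⟩ = 15·d^2/2.
With d = 5.47, ⟨x^2⟩ = 224.4.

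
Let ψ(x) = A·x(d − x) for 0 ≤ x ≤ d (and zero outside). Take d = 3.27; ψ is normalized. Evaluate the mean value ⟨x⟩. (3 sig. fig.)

⟨x⟩ = ∫ x |ψ|² dx over the full domain.
Evaluating both integrals, ⟨x⟩ = d/2.
Putting d = 3.27 gives 1.635.

⟨x⟩ ≈ 1.64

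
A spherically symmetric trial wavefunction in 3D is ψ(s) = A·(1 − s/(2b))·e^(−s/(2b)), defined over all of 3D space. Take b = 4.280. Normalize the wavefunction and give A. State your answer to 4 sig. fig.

The normalization condition is ∫|ψ|² 4πs² ds = 1 from 0 to ∞.
(Spherical symmetry: dV = 4πs² ds.)
With ψ = A·(1 − s/(2b))·e^(−s/(2b)), the integral evaluates to A²·[8·π·b^3].
Plugging in b = 4.280 yields A = 0.022528.

A ≈ 0.02253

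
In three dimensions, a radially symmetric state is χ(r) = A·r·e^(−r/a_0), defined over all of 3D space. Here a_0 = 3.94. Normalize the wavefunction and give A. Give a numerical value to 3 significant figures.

Require ∫ |χ|² 4πr² dr = 1 over the whole domain.
In 3D with spherical symmetry the volume element is 4πr² dr.
The integral (without the A² prefactor) comes out to 3·π·a_0^5.
Setting this equal to 1 gives A² = 1/(3·π·a_0^5).
Plugging in a_0 = 3.94 yields A = 0.01057.

A ≈ 0.0106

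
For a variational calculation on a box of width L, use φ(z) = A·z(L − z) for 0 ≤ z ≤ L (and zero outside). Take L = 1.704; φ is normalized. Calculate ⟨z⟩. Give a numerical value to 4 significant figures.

⟨z⟩ ≈ 0.8520

The expectation value is the |φ|²-weighted average of z: ∫ z|φ|² dz.
Expanding the polynomial and integrating term by term, evaluating both integrals, ⟨z⟩ = L/2.
Putting L = 1.704 gives 0.85200.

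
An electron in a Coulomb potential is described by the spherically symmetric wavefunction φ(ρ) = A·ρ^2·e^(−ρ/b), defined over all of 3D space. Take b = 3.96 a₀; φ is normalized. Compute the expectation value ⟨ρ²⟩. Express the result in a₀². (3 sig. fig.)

⟨ρ^2⟩ ≈ 220 a₀^2

The expectation value is the |φ|²-weighted average of ρ^2: ∫ ρ^2|φ|² 4πρ² dρ.
Evaluating both integrals, ⟨ρ²⟩ = 14·b^2.
With b = 3.96, ⟨ρ^2⟩ = 219.5.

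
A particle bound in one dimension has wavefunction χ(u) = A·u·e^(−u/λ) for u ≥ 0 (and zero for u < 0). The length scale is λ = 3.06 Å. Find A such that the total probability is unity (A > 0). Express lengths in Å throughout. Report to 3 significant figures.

We need A² ∫|f|² du = 1, taking the integral from 0 to ∞.
Using ∫₀^∞ uⁿ e^(−αu) du = n!/αⁿ⁺¹, the integral (without the A² prefactor) comes out to λ^3/4.
Hence A² = 1/[λ^3/4].
Substituting λ = 3.06 gives A² = 0.1396, so A = 0.3736.

A ≈ 0.374 Å^(-3/2)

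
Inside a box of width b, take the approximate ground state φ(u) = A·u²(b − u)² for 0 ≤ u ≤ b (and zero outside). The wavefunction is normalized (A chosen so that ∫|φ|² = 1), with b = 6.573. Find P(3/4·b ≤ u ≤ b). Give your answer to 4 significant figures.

The probability is P = ∫ |φ|² du over [3/4·b, b].
The normalization integral ∫|φ|²du over the whole domain equals b^9/630·A², and A² cancels in the ratio.
Let t = u/b; then A² and the length scale cancel, so P = ∫_{3/4}^{1} t^4·(1 - t)^4 dt ÷ ∫_{0}^{1} t^4·(1 - t)^4 dt.
Using ∫ t^4·(1 - t)^4 dt = t^5·(70·t^4 - 315·t^3 + 540·t^2 - 420·t + 126)/630, the numerator is ≈ 0.0000776624 and the denominator is 1/630.
Taking the ratio, P = 0.048927.

P ≈ 0.04893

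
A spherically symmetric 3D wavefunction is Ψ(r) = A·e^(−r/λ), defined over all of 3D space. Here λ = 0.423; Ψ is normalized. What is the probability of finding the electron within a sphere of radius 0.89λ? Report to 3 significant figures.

Integrate the radial probability density 4πr²|Ψ|² over r ≤ 0.89λ.
The full normalization integral is A²·[π·λ^3] = 1, fixing A².
Substituting u = r/λ, A², 4π and the length scale all cancel in the ratio: P = ∫_{0}^{0.89} u^2·e^(-2·u) du / ∫_{0}^{∞} u^2·e^(-2·u) du.
With ∫ u^2·e^(-2·u) du = -(2·u^2 + 2·u + 1)·e^(-2·u)/4 + C, the region integral is ≈ 0.066007 and the full one is 1/4.
This evaluates to P = 0.2640.

P ≈ 0.264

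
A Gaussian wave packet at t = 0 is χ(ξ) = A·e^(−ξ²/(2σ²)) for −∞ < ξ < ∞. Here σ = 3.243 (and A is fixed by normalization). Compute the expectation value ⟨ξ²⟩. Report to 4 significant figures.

⟨ξ²⟩ = ∫ ξ^2 |χ|² dξ over the full domain.
Since the A² factors cancel between numerator and denominator, ⟨ξ²⟩ = σ^2/2.
With σ = 3.243, ⟨ξ^2⟩ = 5.2585.

⟨ξ^2⟩ ≈ 5.259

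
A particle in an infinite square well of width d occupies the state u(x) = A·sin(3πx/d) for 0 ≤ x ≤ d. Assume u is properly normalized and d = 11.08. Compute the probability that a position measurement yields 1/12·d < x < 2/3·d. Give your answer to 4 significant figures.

P ≈ 0.6364

P = ∫_{1/12·d}^{2/3·d} |u(x)|² dx.
Since A² = 1/(d/2), this is the region integral divided by the full normalization integral.
Let t = x/d; then A² and the length scale cancel, so P = ∫_{1/12}^{2/3} sin(3·π·t)^2 dt ÷ ∫_{0}^{1} sin(3·π·t)^2 dt.
Using ∫ sin(3·π·t)^2 dt = t/2 - sin(6·π·t)/(12·π), the numerator is 1/(12·π) + 7/24 and the denominator is 1/2.
Taking the ratio, P = (2 + 7·π)/(12·π).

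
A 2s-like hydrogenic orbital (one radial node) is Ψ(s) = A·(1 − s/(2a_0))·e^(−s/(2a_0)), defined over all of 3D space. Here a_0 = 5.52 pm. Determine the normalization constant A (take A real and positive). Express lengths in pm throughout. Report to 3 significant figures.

A ≈ 0.0154 pm^(-3/2)

The normalization condition is ∫|Ψ|² 4πs² ds = 1 from 0 to ∞.
In 3D with spherical symmetry the volume element is 4πs² ds.
With ∫₀^∞ s^4 e^(−αs) ds = 4!/α^5, with Ψ = A·(1 − s/(2a_0))·e^(−s/(2a_0)), the integral evaluates to A²·[8·π·a_0^3].
With a_0 = 5.52: A² = 0.0002366 and A = 0.01538.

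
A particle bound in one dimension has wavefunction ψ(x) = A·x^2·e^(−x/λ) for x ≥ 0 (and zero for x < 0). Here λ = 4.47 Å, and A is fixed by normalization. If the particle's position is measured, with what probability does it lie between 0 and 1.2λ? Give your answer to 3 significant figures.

P ≈ 0.0959

|ψ|² is the probability density, so P = ∫_{0}^{1.2λ} |ψ|² dx.
With A² fixed by ∫|ψ|² = 1, i.e. A² = (3·λ^5/4)^(−1), substitute and integrate.
Let u = x/λ; then A² and the length scale cancel, so P = ∫_{0}^{1.2} u^4·e^(-2·u) du ÷ ∫_{0}^{∞} u^4·e^(-2·u) du.
Using ∫ u^4·e^(-2·u) du = -(u^4/2 + u^3 + 3·u^2/2 + 3·u/2 + 3/4)·e^(-2·u), the numerator is ≈ 0.071901 and the denominator is 3/4.
This works out to P = 0.09587.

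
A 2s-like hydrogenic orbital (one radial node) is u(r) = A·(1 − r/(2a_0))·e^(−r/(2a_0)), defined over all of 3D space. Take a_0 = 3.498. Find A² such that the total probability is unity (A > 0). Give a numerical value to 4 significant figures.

Normalization requires ∫|u|² 4πr² dr = 1, integrated from 0 to ∞.
The angular integral contributes 4π, leaving ∫₀^∞ r²|u|² dr.
Carrying out the integral gives A² · 8·π·a_0^3.
Setting this equal to 1 gives A² = 1/(8·π·a_0^3).
Plugging in a_0 = 3.498 yields A = 0.030490.

A^2 ≈ 0.0009296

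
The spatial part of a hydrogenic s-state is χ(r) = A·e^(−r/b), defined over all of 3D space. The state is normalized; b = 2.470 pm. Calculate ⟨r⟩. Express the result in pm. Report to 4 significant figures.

The expectation value is the |χ|²-weighted average of r: ∫ r|χ|² 4πr² dr.
Using ∫₀^∞ rⁿ e^(−αr) dr = n!/αⁿ⁺¹, since the A² factors cancel between numerator and denominator, ⟨r⟩ = 3·b/2.
With b = 2.470, ⟨r⟩ = 3.7050.

⟨r⟩ ≈ 3.705 pm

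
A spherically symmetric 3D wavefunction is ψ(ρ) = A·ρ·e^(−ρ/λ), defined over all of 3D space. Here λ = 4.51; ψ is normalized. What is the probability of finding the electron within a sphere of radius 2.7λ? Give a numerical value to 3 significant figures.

P ≈ 0.627

Integrate the radial probability density 4πρ²|ψ|² over ρ ≤ 2.7λ.
A² is fixed by ∫₀^∞ 4πρ²|ψ|² dρ = 1, i.e. A² = (3·π·λ^5)^(−1).
Let u = ρ/λ; then A², 4π and the length scale all cancel, so P = ∫_{0}^{2.7} u^4·e^(-2·u) du ÷ ∫_{0}^{∞} u^4·e^(-2·u) du.
Using ∫ u^4·e^(-2·u) du = -(u^4/2 + u^3 + 3·u^2/2 + 3·u/2 + 3/4)·e^(-2·u), the numerator is ≈ 0.47002 and the denominator is 3/4.
Taking the ratio yields P = 0.6267.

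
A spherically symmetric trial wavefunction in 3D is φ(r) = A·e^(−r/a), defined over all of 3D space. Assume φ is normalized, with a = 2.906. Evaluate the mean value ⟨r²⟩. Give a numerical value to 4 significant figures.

⟨r²⟩ = ∫ r^2 |φ|² 4πr² dr over the full domain.
Using ∫₀^∞ rⁿ e^(−αr) dr = n!/αⁿ⁺¹, the ratio of the moment integral to the normalization integral gives ⟨r²⟩ = 3·a^2.
With a = 2.906, ⟨r^2⟩ = 25.335.

⟨r^2⟩ ≈ 25.33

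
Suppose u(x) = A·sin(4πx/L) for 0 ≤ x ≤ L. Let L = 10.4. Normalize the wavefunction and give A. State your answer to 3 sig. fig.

A ≈ 0.439

Normalization requires ∫|u|² dx = 1, integrated from 0 to L.
Carrying out the integral gives A² · L/2.
Hence A² = 1/[L/2].
Substituting L = 10.4 gives A² = 0.1923, so A = 0.4385.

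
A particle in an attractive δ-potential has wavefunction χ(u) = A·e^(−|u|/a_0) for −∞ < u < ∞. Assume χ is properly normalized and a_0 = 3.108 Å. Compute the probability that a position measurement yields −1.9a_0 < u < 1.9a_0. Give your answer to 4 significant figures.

P = ∫_{−1.9a_0}^{1.9a_0} |χ(u)|² du.
The normalization integral ∫|χ|²du over the whole domain equals a_0·A², and A² cancels in the ratio.
Both integrals are even about u = 0, so only the u ≥ 0 halves are needed (the factors of 2 cancel). Let t = u/a_0; then A² and the length scale cancel, so P = ∫_{0}^{1.9} e^(-2·t) dt ÷ ∫_{0}^{∞} e^(-2·t) dt.
With ∫ e^(-2·t) dt = -e^(-2·t)/2 + C, the region integral is 1/2 - e^(-19/5)/2 and the full one is 1/2.
Evaluating gives P = 0.97763.

P ≈ 0.9776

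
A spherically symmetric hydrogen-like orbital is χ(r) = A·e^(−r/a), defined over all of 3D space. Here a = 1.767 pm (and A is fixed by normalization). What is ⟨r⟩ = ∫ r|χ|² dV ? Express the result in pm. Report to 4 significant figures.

⟨r⟩ ≈ 2.651 pm

By definition ⟨r⟩ = ∫ r |χ(r)|² 4πr² dr.
Recall ∫₀^∞ r^m e^(−r/β) dr = m!·β^(m+1), since the A² factors cancel between numerator and denominator, ⟨r⟩ = 3·a/2.
Putting a = 1.767 gives 2.6505.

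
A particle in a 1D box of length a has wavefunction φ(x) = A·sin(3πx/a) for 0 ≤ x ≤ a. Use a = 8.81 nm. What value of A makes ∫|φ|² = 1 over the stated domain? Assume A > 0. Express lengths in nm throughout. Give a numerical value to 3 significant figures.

A ≈ 0.476 nm^(-1/2)

The normalization condition is ∫|φ|² dx = 1 from 0 to a.
Carrying out the integral gives A² · a/2.
Hence A² = 1/[a/2].
Plugging in a = 8.81 yields A = 0.4765.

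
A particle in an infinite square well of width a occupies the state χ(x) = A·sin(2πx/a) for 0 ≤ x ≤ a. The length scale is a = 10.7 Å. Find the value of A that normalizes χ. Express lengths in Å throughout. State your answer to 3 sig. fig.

A ≈ 0.432 Å^(-1/2)

Require ∫ |χ|² dx = 1 over the whole domain.
Using sin²θ = (1 − cos 2θ)/2, ∫|χ|² dx = A²·(a/2).
Hence A² = 1/[a/2].
Plugging in a = 10.7 yields A = 0.4323.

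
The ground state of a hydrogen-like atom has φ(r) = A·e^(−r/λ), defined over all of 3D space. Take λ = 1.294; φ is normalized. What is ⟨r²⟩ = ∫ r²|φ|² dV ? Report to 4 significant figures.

⟨r²⟩ = ∫ r^2 |φ|² 4πr² dr over the full domain.
Recall ∫₀^∞ r^m e^(−r/β) dr = m!·β^(m+1), evaluating both integrals, ⟨r²⟩ = 3·λ^2.
With λ = 1.294, ⟨r^2⟩ = 5.0233.

⟨r^2⟩ ≈ 5.023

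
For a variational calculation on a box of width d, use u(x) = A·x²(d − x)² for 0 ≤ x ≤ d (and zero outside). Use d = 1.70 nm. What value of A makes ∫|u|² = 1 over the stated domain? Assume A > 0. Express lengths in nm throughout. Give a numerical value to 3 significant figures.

A ≈ 2.30 nm^(-9/2)

The normalization condition is ∫|u|² dx = 1 from 0 to d.
Expanding the polynomial and integrating term by term, ∫|u|² dx = A²·(d^9/630).
Hence A² = 1/[d^9/630].
Plugging in d = 1.70 yields A = 2.305.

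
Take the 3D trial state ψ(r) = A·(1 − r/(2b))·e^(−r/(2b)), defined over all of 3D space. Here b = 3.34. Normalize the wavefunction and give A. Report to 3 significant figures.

A ≈ 0.0327

We need A² ∫|f|² 4πr² dr = 1, taking the integral from 0 to ∞.
Recall ∫₀^∞ r^m e^(−r/β) dr = m!·β^(m+1), ∫|ψ|² 4πr² dr = A²·(8·π·b^3).
Hence A² = 1/[8·π·b^3].
Plugging in b = 3.34 yields A = 0.03268.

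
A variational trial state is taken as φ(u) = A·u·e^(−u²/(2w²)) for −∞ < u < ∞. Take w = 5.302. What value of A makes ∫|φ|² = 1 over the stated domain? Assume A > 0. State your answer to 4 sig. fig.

A ≈ 0.08701

Require ∫ |φ|² du = 1 over the whole domain.
With ∫_{−∞}^{∞} u^(2m) e^(−αu²) du = (2m−1)!!·√π / (2^m α^(m+1/2)), ∫|φ|² du = A²·(√(π)·w^3/2).
Hence A² = 1/[√(π)·w^3/2].
Plugging in w = 5.302 yields A = 0.087010.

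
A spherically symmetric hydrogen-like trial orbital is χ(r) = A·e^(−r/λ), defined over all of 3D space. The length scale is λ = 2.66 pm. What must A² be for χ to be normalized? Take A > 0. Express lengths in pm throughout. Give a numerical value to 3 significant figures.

A^2 ≈ 0.0169 pm^(-3)

Normalization requires ∫|χ|² 4πr² dr = 1, integrated from 0 to ∞.
(Spherical symmetry: dV = 4πr² dr.)
∫|χ|² 4πr² dr = A²·(π·λ^3).
Hence A² = 1/[π·λ^3].
Substituting λ = 2.66 gives A² = 0.01691, so A = 0.1300.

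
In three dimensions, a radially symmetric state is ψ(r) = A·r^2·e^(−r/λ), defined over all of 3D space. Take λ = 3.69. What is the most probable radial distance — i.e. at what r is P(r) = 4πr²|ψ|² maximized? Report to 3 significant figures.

r ≈ 11.1

Differentiate P(r) = 4πr²|ψ|² with respect to r and set to zero.
This gives r = 3·λ.
With λ = 3.69, the most probable radial distance is 11.07.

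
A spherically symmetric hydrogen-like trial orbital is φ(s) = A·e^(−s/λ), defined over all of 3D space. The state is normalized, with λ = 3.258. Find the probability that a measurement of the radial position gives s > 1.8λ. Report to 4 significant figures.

P ≈ 0.3027

Integrate the radial probability density 4πs²|φ|² over s > 1.8λ.
A² is fixed by ∫₀^∞ 4πs²|φ|² ds = 1, i.e. A² = (π·λ^3)^(−1).
In terms of u = s/λ (A², 4π and the length scale all cancel between numerator and denominator), P = [∫_{1.8}^{∞} u^2·e^(-2·u) du] / [∫_{0}^{∞} u^2·e^(-2·u) du].
An antiderivative of u^2·e^(-2·u) is -(2·u^2 + 2·u + 1)·e^(-2·u)/4; evaluating from 1.8 to ∞ gives 277·e^(-18/5)/100, while the full integral is 1/4.
Taking the ratio yields P = 0.30275.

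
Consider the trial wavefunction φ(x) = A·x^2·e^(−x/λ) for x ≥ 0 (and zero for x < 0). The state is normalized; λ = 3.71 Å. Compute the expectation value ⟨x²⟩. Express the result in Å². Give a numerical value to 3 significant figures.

⟨x²⟩ = ∫ x^2 |φ|² dx over the full domain.
Evaluating both integrals, ⟨x²⟩ = 15·λ^2/2.
Putting λ = 3.71 gives 103.2.

⟨x^2⟩ ≈ 103 Å^2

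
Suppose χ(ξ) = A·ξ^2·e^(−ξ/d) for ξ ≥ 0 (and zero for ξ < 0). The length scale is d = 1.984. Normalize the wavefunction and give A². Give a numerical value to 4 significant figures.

Normalization requires ∫|χ|² dξ = 1, integrated from 0 to ∞.
Using ∫₀^∞ ξⁿ e^(−αξ) dξ = n!/αⁿ⁺¹, carrying out the integral gives A² · 3·d^5/4.
Setting this equal to 1 gives A² = 1/(3·d^5/4).
With d = 1.984: A² = 0.043374 and A = 0.20826.

A^2 ≈ 0.04337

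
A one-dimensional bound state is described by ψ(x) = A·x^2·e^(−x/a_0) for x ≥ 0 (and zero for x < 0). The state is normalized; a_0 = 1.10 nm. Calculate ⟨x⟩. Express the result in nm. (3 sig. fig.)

The expectation value is the |ψ|²-weighted average of x: ∫ x|ψ|² dx.
Using ∫₀^∞ xⁿ e^(−αx) dx = n!/αⁿ⁺¹, since the A² factors cancel between numerator and denominator, ⟨x⟩ = 5·a_0/2.
Putting a_0 = 1.10 gives 2.750.

⟨x⟩ ≈ 2.75 nm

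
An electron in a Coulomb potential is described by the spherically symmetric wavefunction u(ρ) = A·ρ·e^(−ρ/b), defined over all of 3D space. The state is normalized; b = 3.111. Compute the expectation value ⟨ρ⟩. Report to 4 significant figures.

⟨ρ⟩ ≈ 7.778

⟨ρ⟩ = ∫ ρ |u|² 4πρ² dρ over the full domain.
Recall ∫₀^∞ ρ^m e^(−ρ/β) dρ = m!·β^(m+1), evaluating both integrals, ⟨ρ⟩ = 5·b/2.
With b = 3.111, ⟨ρ⟩ = 7.7775.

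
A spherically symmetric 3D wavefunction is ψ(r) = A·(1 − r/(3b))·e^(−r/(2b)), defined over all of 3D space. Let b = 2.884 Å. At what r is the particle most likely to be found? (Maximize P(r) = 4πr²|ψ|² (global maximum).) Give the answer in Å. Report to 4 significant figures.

The maximum of P(r) = 4πr²|ψ|² occurs where its derivative vanishes.
Solving yields r = b.
With b = 2.884, the most probable radial distance is 2.8840 Å.

r ≈ 2.884 Å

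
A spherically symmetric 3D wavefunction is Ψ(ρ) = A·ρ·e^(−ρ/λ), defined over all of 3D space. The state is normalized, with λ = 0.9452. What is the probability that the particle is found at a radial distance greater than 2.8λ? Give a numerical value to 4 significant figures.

Integrate the radial probability density 4πρ²|Ψ|² over ρ > 2.8λ.
The full normalization integral is A²·[3·π·λ^5] = 1, fixing A².
Substituting u = ρ/λ, A², 4π and the length scale all cancel in the ratio: P = ∫_{2.8}^{∞} u^4·e^(-2·u) du / ∫_{0}^{∞} u^4·e^(-2·u) du.
An antiderivative of u^4·e^(-2·u) is -(u^4/2 + u^3 + 3·u^2/2 + 3·u/2 + 3/4)·e^(-2·u); evaluating from 2.8 to ∞ gives ≈ 0.256613, while the full integral is 3/4.
Taking the ratio yields P = 0.34215.

P ≈ 0.3422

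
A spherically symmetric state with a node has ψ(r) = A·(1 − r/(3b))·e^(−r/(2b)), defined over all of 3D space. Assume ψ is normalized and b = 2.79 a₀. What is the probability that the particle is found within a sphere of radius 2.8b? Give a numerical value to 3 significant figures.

P ≈ 0.353

P = ∫ |ψ|² 4πr² dr over r ≤ 2.8b.
The full normalization integral is A²·[8·π·b^3/3] = 1, fixing A².
Let u = r/b; then A², 4π and the length scale all cancel, so P = ∫_{0}^{2.8} u^2·(1 - u/3)^2·e^(-u) du ÷ ∫_{0}^{∞} u^2·(1 - u/3)^2·e^(-u) du.
With ∫ u^2·(1 - u/3)^2·e^(-u) du = (-u^4 + 2·u^3 - 3·u^2 - 6·u - 6)·e^(-u)/9 + C, the region integral is ≈ 0.23504 and the full one is 2/3.
The region integral divided by the full integral gives P = 0.3526.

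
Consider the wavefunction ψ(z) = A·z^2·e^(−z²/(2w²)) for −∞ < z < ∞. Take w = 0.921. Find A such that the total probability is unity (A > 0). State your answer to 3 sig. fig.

The normalization condition is ∫|ψ|² dz = 1 from −∞ to ∞.
Using the Gaussian integral ∫_{−∞}^{∞} e^(−αz²) dz = √(π/α), with ψ = A·z^2·e^(−z²/(2w²)), the integral evaluates to A²·[3·√(π)·w^5/4].
So A² = (3·√(π)·w^5/4)^(−1).
Substituting w = 0.921 gives A² = 1.135, so A = 1.065.

A ≈ 1.07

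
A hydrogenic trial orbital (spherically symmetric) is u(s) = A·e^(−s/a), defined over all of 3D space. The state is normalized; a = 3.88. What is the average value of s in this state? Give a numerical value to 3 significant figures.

⟨s⟩ ≈ 5.82

The expectation value is the |u|²-weighted average of s: ∫ s|u|² 4πs² ds.
Evaluating both integrals, ⟨s⟩ = 3·a/2.
With a = 3.88, ⟨s⟩ = 5.820.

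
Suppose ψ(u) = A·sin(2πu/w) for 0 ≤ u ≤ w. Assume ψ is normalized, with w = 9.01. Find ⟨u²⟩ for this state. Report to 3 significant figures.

The expectation value is the |ψ|²-weighted average of u^2: ∫ u^2|ψ|² du.
With ∫₀^w sin²(nπu/w) du = w/2, since the A² factors cancel between numerator and denominator, ⟨u²⟩ = -w^2/(8·π^2) + w^2/3.
Putting w = 9.01 gives 26.03.

⟨u^2⟩ ≈ 26.0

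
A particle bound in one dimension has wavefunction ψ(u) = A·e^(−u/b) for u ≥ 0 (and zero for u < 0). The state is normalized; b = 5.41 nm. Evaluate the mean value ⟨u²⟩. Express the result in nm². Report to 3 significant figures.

⟨u^2⟩ ≈ 14.6 nm^2

By definition ⟨u²⟩ = ∫ u^2 |ψ(u)|² du.
Evaluating both integrals, ⟨u²⟩ = b^2/2.
With b = 5.41, ⟨u^2⟩ = 14.63.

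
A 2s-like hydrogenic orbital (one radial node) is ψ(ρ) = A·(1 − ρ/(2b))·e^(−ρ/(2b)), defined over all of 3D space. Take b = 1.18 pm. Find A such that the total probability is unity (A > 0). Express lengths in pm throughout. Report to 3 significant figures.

A ≈ 0.156 pm^(-3/2)

Require ∫ |ψ|² 4πρ² dρ = 1 over the whole domain.
With ∫₀^∞ ρ^4 e^(−αρ) dρ = 4!/α^5, carrying out the integral gives A² · 8·π·b^3.
Setting this equal to 1 gives A² = 1/(8·π·b^3).
Plugging in b = 1.18 yields A = 0.1556.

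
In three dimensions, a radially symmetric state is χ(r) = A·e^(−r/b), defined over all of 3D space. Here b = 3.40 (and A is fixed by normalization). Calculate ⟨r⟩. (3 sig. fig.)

⟨r⟩ ≈ 5.10

⟨r⟩ = ∫ r |χ|² 4πr² dr over the full domain.
With ∫₀^∞ r^3 e^(−αr) dr = 3!/α^4, since the A² factors cancel between numerator and denominator, ⟨r⟩ = 3·b/2.
With b = 3.40, ⟨r⟩ = 5.100.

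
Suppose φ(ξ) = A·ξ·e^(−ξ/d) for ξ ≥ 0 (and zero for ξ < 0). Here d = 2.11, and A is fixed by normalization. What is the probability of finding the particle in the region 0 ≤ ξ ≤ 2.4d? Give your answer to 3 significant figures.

P ≈ 0.857

|φ|² is the probability density, so P = ∫_{0}^{2.4d} |φ|² dξ.
The normalization integral ∫|φ|²dξ over the whole domain equals d^3/4·A², and A² cancels in the ratio.
Substituting u = ξ/d, A² and the length scale cancel in the ratio: P = ∫_{0}^{2.4} u^2·e^(-2·u) du / ∫_{0}^{∞} u^2·e^(-2·u) du.
With ∫ u^2·e^(-2·u) du = -(2·u^2 + 2·u + 1)·e^(-2·u)/4 + C, the region integral is 1/4 - 433·e^(-24/5)/100 and the full one is 1/4.
Evaluating gives P = 0.8575.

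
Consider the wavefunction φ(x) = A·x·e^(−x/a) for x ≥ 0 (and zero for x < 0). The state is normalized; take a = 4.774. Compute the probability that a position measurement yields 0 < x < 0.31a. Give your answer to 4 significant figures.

The probability is P = ∫ |φ|² dx over [0, 0.31a].
Since A² = 1/(a^3/4), this is the region integral divided by the full normalization integral.
Substituting u = x/a, A² and the length scale cancel in the ratio: P = ∫_{0}^{0.31} u^2·e^(-2·u) du / ∫_{0}^{∞} u^2·e^(-2·u) du.
An antiderivative of u^2·e^(-2·u) is -(2·u^2 + 2·u + 1)·e^(-2·u)/4; evaluating from 0 to 0.31 gives ≈ 0.00628427, while the full integral is 1/4.
This works out to P = 0.025137.

P ≈ 0.02514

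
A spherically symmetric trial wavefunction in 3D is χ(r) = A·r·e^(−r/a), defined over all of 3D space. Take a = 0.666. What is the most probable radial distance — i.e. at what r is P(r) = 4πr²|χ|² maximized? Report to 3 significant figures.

Differentiate P(r) = 4πr²|χ|² with respect to r and set to zero.
Solving yields r = 2·a.
With a = 0.666, the most probable radial distance is 1.332.

r ≈ 1.33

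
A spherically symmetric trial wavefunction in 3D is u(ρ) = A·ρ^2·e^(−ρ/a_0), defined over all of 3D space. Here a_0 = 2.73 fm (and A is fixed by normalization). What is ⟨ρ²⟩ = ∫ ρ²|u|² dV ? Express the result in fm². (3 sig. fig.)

⟨ρ²⟩ = ∫ ρ^2 |u|² 4πρ² dρ over the full domain.
Evaluating both integrals, ⟨ρ²⟩ = 14·a_0^2.
With a_0 = 2.73, ⟨ρ^2⟩ = 104.3.

⟨ρ^2⟩ ≈ 104 fm^2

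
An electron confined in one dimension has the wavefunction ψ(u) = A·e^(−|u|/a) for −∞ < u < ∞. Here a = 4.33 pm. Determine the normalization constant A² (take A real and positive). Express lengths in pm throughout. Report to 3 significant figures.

Normalization requires ∫|ψ|² du = 1, integrated from −∞ to ∞.
∫|ψ|² du = A²·(a).
Substituting a = 4.33 gives A² = 0.2309, so A = 0.4806.

A^2 ≈ 0.231 pm^(-1)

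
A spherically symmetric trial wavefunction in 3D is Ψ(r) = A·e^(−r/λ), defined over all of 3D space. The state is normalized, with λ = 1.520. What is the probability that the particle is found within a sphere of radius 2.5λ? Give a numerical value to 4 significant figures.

P ≈ 0.8753

With dV = 4πr²dr, the probability is ∫|Ψ|² dV over r ≤ 2.5λ.
The full normalization integral is A²·[π·λ^3] = 1, fixing A².
In terms of u = r/λ (A², 4π and the length scale all cancel between numerator and denominator), P = [∫_{0}^{2.5} u^2·e^(-2·u) du] / [∫_{0}^{∞} u^2·e^(-2·u) du].
Using ∫ u^2·e^(-2·u) du = -(2·u^2 + 2·u + 1)·e^(-2·u)/4, the numerator is 1/4 - 37·e^(-5)/8 and the denominator is 1/4.
Taking the ratio yields P = 0.87535.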